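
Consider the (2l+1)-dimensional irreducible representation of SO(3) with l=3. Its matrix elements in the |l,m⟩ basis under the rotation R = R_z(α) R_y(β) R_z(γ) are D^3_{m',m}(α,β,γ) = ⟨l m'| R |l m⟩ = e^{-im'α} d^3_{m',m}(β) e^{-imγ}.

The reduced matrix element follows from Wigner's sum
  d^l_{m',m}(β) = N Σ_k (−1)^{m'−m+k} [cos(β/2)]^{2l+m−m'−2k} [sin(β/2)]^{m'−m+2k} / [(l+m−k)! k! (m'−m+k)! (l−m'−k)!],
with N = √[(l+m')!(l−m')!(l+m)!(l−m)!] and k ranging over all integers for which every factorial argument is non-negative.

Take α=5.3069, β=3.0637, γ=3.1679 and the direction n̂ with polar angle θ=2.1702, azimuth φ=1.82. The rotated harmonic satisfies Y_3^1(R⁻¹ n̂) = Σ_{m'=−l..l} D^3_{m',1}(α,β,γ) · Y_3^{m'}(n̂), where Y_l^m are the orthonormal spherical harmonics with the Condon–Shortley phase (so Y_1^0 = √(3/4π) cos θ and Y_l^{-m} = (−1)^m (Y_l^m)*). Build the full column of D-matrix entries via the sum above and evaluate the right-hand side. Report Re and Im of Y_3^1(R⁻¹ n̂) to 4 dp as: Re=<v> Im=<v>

Need the full column D^3_{m',1} for m'=−3..3 at α=5.3069, β=3.0637, γ=3.1679.
cos(β/2)=0.038936, sin(β/2)=0.999242
d^3_{-3,1}: single k=4 term ⇒ +0.005854;  D = +0.005752+0.001085i
d^3_{-2,1}: k∈[3..4] ⇒ +0.000372 -0.122662 = -0.122289;  D = -0.048530-0.112247i
d^3_{-1,1}: k∈[2..4] ⇒ +0.000014 -0.012092 +0.995459 = +0.983381;  D = -0.529176+0.828861i
d^3_{0,1}: k∈[1..3] ⇒ +0.000000 -0.000612 +0.134369 = +0.133758;  D = -0.133711+0.003518i
d^3_{1,1}: k∈[0..2] ⇒ +0.000000 -0.000018 +0.009069 = +0.009050;  D = -0.005265-0.007362i
d^3_{2,1}: k∈[0..1] ⇒ -0.000000 +0.000372 = +0.000372;  D = +0.000130-0.000349i
d^3_{3,1}: single k=0 term ⇒ +0.000009;  D = +0.000009-0.000002i
Y_3^{m'}(θ=2.1702,φ=1.82) and Σ D·Y over m':
  (+0.0058+0.0011i)·(+0.1597+0.1722i)  (-0.0485-0.1122i)·(+0.3452-0.1879i)  (-0.5292+0.8289i)·(-0.0389-0.1529i)  (-0.1337+0.0035i)·(+0.2966+0.0000i)  (-0.0053-0.0074i)·(+0.0389-0.1529i)  (+0.0001-0.0003i)·(+0.3452+0.1879i)  (+0.0000-0.0000i)·(-0.1597+0.1722i)
Y_3^1(R⁻¹ n̂) = +0.069351+0.021661i

Re=0.0694 Im=0.0217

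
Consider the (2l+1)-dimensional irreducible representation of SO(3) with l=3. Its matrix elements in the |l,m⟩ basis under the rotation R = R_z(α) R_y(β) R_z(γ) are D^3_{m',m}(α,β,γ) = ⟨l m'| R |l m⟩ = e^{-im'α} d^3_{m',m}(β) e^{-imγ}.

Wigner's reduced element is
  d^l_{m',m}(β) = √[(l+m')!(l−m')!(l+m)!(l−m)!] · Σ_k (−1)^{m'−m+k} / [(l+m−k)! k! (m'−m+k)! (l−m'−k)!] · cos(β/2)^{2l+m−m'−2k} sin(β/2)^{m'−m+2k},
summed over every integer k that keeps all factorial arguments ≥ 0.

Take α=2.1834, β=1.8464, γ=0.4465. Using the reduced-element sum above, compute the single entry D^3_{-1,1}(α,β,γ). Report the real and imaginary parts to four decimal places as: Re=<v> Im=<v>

Re=0.0686 Im=-0.4094

D^3_{-1,1}(2.1834,1.8464,0.4465) = e^{-i·-1·2.1834}·d^3_{-1,1}(1.8464)·e^{-i·1·0.4465}. Compute d first:
c=cos(1.8464/2)=0.603271, s=sin(1.8464/2)=0.797536; N=√[2·24·24·2]=48.000000
k: max(0,(1)−(-1))=2 … min(3+(1),3−(-1))=4
  k=2: (−1)^0·48.0000/(8)·0.6033^4·0.7975^2 = +0.505478
  k=3: (−1)^1·48.0000/(6)·0.6033^2·0.7975^4 = -1.177922
  k=4: (−1)^2·48.0000/(48)·0.6033^0·0.7975^6 = +0.257337
d^3_{-1,1}(1.8464) = +0.505478 -1.177922 +0.257337 = -0.415107
D = (-0.575000+0.818154i)·(-0.415107)·(+0.901964-0.431811i) = +0.068634-0.409394i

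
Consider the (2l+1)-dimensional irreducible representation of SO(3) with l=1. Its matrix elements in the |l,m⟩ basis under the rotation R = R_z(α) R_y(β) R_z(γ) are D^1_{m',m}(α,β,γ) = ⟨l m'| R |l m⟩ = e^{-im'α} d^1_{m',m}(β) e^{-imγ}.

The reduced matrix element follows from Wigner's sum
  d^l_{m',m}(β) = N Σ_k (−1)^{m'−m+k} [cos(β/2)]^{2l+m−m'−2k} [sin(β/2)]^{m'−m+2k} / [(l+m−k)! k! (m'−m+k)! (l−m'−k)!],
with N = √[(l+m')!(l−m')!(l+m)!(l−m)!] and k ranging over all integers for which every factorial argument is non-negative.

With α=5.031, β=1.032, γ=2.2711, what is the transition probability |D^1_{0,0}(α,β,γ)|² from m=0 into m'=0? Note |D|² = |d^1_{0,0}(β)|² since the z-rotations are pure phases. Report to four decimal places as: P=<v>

Split into d^1_{0,0}(β=1.032) × two z-phases.
Half-angle: c=0.869800, s=0.493405. N=√(1·1·1·1)=1.000000
k: max(0,(0)−(0))=0 … min(1+(0),1−(0))=1
  k=0: (−1)^0·1.0000/(1)·0.8698^2·0.4934^0 = +0.756552
  k=1: (−1)^1·1.0000/(1)·0.8698^0·0.4934^2 = -0.243448
d^1_{0,0}(1.032) = +0.756552 -0.243448 = +0.513103
|D^1_{0,0}|² = |d^1_{0,0}(β)|² = (+0.513103)² = 0.263275 (the z-rotation phases have unit modulus)

P=0.2633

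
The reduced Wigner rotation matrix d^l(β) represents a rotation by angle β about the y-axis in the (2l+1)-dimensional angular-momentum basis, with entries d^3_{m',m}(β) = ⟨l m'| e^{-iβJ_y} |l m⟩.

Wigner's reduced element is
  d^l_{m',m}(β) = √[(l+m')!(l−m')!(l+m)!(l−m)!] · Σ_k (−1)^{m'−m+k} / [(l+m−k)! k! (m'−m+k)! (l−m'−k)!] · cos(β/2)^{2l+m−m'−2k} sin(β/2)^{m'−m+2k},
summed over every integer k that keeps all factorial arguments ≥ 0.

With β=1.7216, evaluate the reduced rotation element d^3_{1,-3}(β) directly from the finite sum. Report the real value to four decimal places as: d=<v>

d^3_{1,-3}(β=1.7216) via Wigner's sum:
c=cos(1.7216/2)=0.651831, s=sin(1.7216/2)=0.758364; N=√[24·2·1·720]=185.903201
k: max(0,(-3)−(1))=0 … min(3+(-3),3−(1))=0
  k=0: (−1)^4·185.9032/(48)·0.6518^2·0.7584^4 = +0.544286
d^3_{1,-3}(1.7216) = +0.544286

d=0.5443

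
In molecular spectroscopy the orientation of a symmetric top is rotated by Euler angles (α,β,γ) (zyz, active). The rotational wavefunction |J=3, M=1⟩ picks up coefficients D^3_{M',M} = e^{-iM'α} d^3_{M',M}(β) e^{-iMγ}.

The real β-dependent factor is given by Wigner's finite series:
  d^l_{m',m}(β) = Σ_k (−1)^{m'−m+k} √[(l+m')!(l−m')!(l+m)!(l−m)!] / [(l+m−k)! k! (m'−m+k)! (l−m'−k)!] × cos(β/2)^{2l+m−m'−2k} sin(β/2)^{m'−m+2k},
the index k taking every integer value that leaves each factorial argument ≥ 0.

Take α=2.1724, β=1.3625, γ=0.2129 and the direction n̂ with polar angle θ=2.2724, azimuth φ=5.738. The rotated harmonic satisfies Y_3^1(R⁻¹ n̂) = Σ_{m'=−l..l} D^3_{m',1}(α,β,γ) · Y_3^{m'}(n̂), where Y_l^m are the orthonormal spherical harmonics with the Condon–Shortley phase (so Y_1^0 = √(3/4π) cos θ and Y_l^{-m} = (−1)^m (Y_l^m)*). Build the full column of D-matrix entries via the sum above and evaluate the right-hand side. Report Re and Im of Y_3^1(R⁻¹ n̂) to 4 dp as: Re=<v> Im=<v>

Need the full column D^3_{m',1} for m'=−3..3 at α=2.1724, β=1.3625, γ=0.2129.
cos(β/2)=0.776786, sin(β/2)=0.629764
d^3_{-3,1}: single k=4 term ⇒ +0.367588;  D = +0.367506+0.007761i
d^3_{-2,1}: k∈[3..4] ⇒ +0.740404 -0.243328 = +0.497076;  D = -0.272613-0.415652i
d^3_{-1,1}: k∈[2..4] ⇒ +0.866390 -0.759286 +0.062383 = +0.169487;  D = -0.064234+0.156843i
d^3_{0,1}: k∈[1..3] ⇒ +0.616987 -1.216608 +0.266553 = -0.333069;  D = -0.325549+0.070376i
d^3_{1,1}: k∈[0..2] ⇒ +0.219689 -1.155187 +0.569465 = -0.366033;  D = +0.266247+0.251182i
d^3_{2,1}: k∈[0..1] ⇒ -0.563230 +0.740404 = +0.177175;  D = -0.027298+0.175059i
d^3_{3,1}: single k=0 term ⇒ +0.559252;  D = +0.504325-0.241701i
Y_3^{m'}(θ=2.2724,φ=5.738) and Σ D·Y over m':
  (+0.3675+0.0078i)·(-0.0120+0.1855i)  (-0.2726-0.4157i)·(-0.1779-0.3413i)  (-0.0642+0.1568i)·(+0.2286+0.1386i)  (-0.3255+0.0704i)·(+0.2209+0.0000i)  (+0.2662+0.2512i)·(-0.2286+0.1386i)  (-0.0273+0.1751i)·(-0.1779+0.3413i)  (+0.5043-0.2417i)·(+0.0120+0.1855i)
Y_3^1(R⁻¹ n̂) = -0.307215+0.307243i

Re=-0.3072 Im=0.3072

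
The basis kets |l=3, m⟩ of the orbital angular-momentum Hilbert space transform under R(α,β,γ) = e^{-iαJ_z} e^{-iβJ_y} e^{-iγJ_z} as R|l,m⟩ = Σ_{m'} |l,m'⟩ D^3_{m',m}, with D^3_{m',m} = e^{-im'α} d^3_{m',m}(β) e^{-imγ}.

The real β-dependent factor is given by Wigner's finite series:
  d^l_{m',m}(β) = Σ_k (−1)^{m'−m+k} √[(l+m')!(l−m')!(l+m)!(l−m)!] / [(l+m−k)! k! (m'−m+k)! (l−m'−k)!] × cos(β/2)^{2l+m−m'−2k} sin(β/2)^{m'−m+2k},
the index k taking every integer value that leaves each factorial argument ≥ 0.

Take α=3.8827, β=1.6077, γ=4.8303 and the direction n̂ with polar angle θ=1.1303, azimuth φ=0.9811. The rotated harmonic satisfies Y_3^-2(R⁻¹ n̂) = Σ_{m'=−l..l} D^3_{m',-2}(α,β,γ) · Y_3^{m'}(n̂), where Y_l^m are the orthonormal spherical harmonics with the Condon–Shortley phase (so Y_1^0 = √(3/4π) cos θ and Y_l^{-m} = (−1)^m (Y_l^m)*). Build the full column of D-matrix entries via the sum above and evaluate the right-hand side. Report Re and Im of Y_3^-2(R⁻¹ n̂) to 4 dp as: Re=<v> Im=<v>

Re=0.1327 Im=-0.1271

Need the full column D^3_{m',-2} for m'=−3..3 at α=3.8827, β=1.6077, γ=4.8303.
cos(β/2)=0.693940, sin(β/2)=0.720033
d^3_{-3,-2}: single k=1 term ⇒ +0.283816;  D = -0.220250+0.179001i
d^3_{-2,-2}: k∈[0..1] ⇒ +0.111668 -0.601121 = -0.489453;  D = -0.071807+0.484157i
d^3_{-1,-2}: k∈[0..1] ⇒ -0.366405 +0.788956 = +0.422551;  D = +0.236447+0.350203i
d^3_{0,-2}: k∈[0..1] ⇒ +0.658495 -0.708947 = -0.050452;  D = +0.049056+0.011788i
d^3_{1,-2}: k∈[0..1] ⇒ -0.788956 +0.424702 = -0.364254;  D = -0.318735+0.176320i
d^3_{2,-2}: k∈[0..1] ⇒ +0.647177 -0.139352 = +0.507825;  D = -0.161866+0.481337i
d^3_{3,-2}: single k=0 term ⇒ -0.328973;  D = +0.133151+0.300822i
Y_3^{m'}(θ=1.1303,φ=0.9811) and Σ D·Y over m':
  (-0.2202+0.1790i)·(-0.3027-0.0608i)  (-0.0718+0.4842i)·(-0.1360-0.3296i)  (+0.2364+0.3502i)·(-0.0148+0.0221i)  (+0.0491+0.0118i)·(-0.3327+0.0000i)  (-0.3187+0.1763i)·(+0.0148+0.0221i)  (-0.1619+0.4813i)·(-0.1360+0.3296i)  (+0.1332+0.3008i)·(+0.3027-0.0608i)
Y_3^-2(R⁻¹ n̂) = +0.132717-0.127137i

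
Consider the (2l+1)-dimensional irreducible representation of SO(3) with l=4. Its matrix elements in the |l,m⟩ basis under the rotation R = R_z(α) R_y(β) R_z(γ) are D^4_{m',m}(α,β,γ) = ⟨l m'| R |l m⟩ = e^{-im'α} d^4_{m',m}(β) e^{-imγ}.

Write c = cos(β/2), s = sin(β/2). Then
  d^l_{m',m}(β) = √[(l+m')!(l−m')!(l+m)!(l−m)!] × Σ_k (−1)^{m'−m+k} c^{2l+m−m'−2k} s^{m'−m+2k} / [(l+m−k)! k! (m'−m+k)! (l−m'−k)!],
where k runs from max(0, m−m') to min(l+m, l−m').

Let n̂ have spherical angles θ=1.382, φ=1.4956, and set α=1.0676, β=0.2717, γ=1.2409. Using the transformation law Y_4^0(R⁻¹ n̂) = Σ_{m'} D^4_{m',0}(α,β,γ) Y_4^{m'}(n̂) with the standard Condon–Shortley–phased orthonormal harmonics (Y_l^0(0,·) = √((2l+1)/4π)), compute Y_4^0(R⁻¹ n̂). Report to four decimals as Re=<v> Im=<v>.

Re=-0.1282 Im=0.0000

Need the full column D^4_{m',0} for m'=−4..4 at α=1.0676, β=0.2717, γ=1.2409.
cos(β/2)=0.990787, sin(β/2)=0.135433
d^4_{-4,0}: single k=4 term ⇒ +0.002712;  D = -0.001160-0.002452i
d^4_{-3,0}: k∈[3..4] ⇒ +0.028063 -0.000524 = +0.027539;  D = -0.027487-0.001685i
d^4_{-2,0}: k∈[2..4] ⇒ +0.164607 -0.008202 +0.000057 = +0.156463;  D = -0.083694+0.132196i
d^4_{-1,0}: k∈[1..4] ⇒ +0.567674 -0.063641 +0.001189 -0.000004 = +0.505218;  D = +0.243630+0.442594i
d^4_{0,0}: k∈[0..4] ⇒ +0.928626 -0.277617 +0.011671 -0.000097 +0.000000 = +0.662583;  D = +0.662583+0.000000i
d^4_{1,0}: k∈[0..3] ⇒ -0.567674 +0.063641 -0.001189 +0.000004 = -0.505218;  D = -0.243630+0.442594i
d^4_{2,0}: k∈[0..2] ⇒ +0.164607 -0.008202 +0.000057 = +0.156463;  D = -0.083694-0.132196i
d^4_{3,0}: k∈[0..1] ⇒ -0.028063 +0.000524 = -0.027539;  D = +0.027487-0.001685i
d^4_{4,0}: single k=0 term ⇒ +0.002712;  D = -0.001160+0.002452i
Y_4^{m'}(θ=1.382,φ=1.4956) and Σ D·Y over m':
  (-0.0012-0.0025i)·(+0.3934+0.1220i)  (-0.0275-0.0017i)·(-0.0498+0.2170i)  (-0.0837+0.1322i)·(+0.2404+0.0364i)  (+0.2436+0.4426i)·(-0.0180+0.2394i)  (+0.6626+0.0000i)·(+0.2102+0.0000i)  (-0.2436+0.4426i)·(+0.0180+0.2394i)  (-0.0837-0.1322i)·(+0.2404-0.0364i)  (+0.0275-0.0017i)·(+0.0498+0.2170i)  (-0.0012+0.0025i)·(+0.3934-0.1220i)
Y_4^0(R⁻¹ n̂) = -0.128215-0.000000i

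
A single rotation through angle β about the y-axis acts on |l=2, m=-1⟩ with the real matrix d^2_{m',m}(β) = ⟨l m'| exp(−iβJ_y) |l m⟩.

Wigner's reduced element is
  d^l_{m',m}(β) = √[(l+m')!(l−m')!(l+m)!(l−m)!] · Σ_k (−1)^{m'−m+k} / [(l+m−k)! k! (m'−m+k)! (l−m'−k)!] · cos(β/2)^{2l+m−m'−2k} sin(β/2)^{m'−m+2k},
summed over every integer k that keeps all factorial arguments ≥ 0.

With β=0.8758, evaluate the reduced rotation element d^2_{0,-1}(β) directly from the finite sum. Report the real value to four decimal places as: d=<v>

d^2_{0,-1}(β=0.8758) via Wigner's sum:
c=cos(0.8758/2)=0.905644, s=sin(0.8758/2)=0.424039; N=√[2·2·1·6]=4.898979
k∈{0,1} keeps every argument non-negative
  k=0: (−1)^1·4.8990/(2)·0.9056^3·0.4240^1 = -0.771532
  k=1: (−1)^2·4.8990/(2)·0.9056^1·0.4240^3 = +0.169141
d^2_{0,-1}(0.8758) = -0.771532 +0.169141 = -0.602390

d=-0.6024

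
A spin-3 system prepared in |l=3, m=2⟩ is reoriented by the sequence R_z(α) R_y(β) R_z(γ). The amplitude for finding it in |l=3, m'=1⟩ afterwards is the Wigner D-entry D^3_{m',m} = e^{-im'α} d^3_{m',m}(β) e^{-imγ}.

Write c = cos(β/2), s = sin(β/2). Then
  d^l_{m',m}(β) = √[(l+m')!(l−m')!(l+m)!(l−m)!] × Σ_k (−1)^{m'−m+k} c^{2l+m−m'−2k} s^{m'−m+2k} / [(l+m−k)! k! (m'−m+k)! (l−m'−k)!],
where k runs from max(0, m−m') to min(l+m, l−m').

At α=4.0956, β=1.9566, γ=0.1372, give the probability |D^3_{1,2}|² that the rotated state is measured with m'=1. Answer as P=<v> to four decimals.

P=0.2365

D^3_{1,2}(4.0956,1.9566,0.1372) = e^{-i·1·4.0956}·d^3_{1,2}(1.9566)·e^{-i·2·0.1372}. Compute d first:
Half-angle: c=0.558434, s=0.829549. N=√(24·2·120·1)=75.894664
The bounds max(0,m−m')=1 and min(l+m,l−m')=2 give 2 terms
  k=1: (−1)^0·75.8947/(24)·0.5584^5·0.8295^1 = +0.142462
  k=2: (−1)^1·75.8947/(12)·0.5584^3·0.8295^3 = -0.628740
d^3_{1,2}(1.9566) = +0.142462 -0.628740 = -0.486278
|D^3_{1,2}|² = |d^3_{1,2}(β)|² = (-0.486278)² = 0.236466 (the z-rotation phases have unit modulus)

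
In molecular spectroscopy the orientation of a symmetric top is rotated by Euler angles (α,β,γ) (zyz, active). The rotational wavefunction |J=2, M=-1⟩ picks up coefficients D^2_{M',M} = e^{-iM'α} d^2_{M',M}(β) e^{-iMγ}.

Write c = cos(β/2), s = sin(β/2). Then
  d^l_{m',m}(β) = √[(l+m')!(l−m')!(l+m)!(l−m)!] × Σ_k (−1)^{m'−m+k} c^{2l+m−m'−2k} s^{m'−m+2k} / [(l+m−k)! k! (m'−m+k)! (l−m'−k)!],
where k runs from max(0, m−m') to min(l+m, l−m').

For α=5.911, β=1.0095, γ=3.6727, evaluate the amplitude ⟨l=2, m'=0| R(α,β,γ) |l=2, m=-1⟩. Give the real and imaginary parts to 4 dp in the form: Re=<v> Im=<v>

Re=0.4759 Im=0.2795

First d^2_{0,-1}(β=1.0095), then the phase factors e^{-i(0)α} and e^{-i(-1)γ}:
Half-angle: c=0.875295, s=0.483589. N=√(2·2·1·6)=4.898979
k∈{0,1} keeps every argument non-negative
  k=0: (−1)^1·4.8990/(2)·0.8753^3·0.4836^1 = -0.794357
  k=1: (−1)^2·4.8990/(2)·0.8753^1·0.4836^3 = +0.242470
d^2_{0,-1}(1.0095) = -0.794357 +0.242470 = -0.551887
Attach z-rotation phases: D = e^{-i(0)(5.911)}·(-0.551887)·e^{-i(-1)(3.6727)} = +0.475862+0.279524i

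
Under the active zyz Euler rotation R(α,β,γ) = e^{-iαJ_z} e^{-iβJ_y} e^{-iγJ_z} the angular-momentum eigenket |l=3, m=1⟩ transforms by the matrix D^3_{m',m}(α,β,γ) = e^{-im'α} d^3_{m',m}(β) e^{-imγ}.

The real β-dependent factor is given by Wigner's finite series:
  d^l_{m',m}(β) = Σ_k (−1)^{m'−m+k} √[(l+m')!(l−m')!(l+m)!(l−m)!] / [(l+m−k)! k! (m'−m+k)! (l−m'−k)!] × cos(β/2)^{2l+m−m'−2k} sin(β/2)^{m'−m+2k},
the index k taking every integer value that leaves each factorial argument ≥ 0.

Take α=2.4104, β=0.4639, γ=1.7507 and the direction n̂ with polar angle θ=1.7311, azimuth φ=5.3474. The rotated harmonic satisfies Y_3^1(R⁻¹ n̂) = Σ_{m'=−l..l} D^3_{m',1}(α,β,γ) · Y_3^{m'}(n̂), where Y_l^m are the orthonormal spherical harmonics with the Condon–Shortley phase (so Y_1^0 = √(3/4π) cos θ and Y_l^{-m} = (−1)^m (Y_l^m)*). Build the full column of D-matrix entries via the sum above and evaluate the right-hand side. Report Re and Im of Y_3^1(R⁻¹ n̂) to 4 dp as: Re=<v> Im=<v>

Re=-0.0718 Im=-0.1574

Need the full column D^3_{m',1} for m'=−3..3 at α=2.4104, β=0.4639, γ=1.7507.
cos(β/2)=0.973220, sin(β/2)=0.229876
d^3_{-3,1}: single k=4 term ⇒ +0.010243;  D = +0.007117-0.007367i
d^3_{-2,1}: k∈[3..4] ⇒ +0.070818 -0.001975 = +0.068842;  D = -0.068666+0.004918i
d^3_{-1,1}: k∈[2..4] ⇒ +0.284434 -0.021158 +0.000148 = +0.263423;  D = +0.208151+0.161447i
d^3_{0,1}: k∈[1..3] ⇒ +0.695247 -0.116366 +0.002164 = +0.581045;  D = -0.103969-0.571668i
d^3_{1,1}: k∈[0..2] ⇒ +0.849701 -0.379245 +0.015869 = +0.486324;  D = -0.254730+0.414276i
d^3_{2,1}: k∈[0..1] ⇒ -0.634670 +0.070818 = -0.563853;  D = -0.540579+0.160324i
d^3_{3,1}: single k=0 term ⇒ +0.183601;  D = -0.165888-0.078681i
Y_3^{m'}(θ=1.7311,φ=5.3474) and Σ D·Y over m':
  (+0.0071-0.0074i)·(-0.3792+0.1317i)  (-0.0687+0.0049i)·(+0.0471-0.1518i)  (+0.2082+0.1614i)·(-0.1651-0.2241i)  (-0.1040-0.5717i)·(+0.1711+0.0000i)  (-0.2547+0.4143i)·(+0.1651-0.2241i)  (-0.5406+0.1603i)·(+0.0471+0.1518i)  (-0.1659-0.0787i)·(+0.3792+0.1317i)
Y_3^1(R⁻¹ n̂) = -0.071753-0.157442i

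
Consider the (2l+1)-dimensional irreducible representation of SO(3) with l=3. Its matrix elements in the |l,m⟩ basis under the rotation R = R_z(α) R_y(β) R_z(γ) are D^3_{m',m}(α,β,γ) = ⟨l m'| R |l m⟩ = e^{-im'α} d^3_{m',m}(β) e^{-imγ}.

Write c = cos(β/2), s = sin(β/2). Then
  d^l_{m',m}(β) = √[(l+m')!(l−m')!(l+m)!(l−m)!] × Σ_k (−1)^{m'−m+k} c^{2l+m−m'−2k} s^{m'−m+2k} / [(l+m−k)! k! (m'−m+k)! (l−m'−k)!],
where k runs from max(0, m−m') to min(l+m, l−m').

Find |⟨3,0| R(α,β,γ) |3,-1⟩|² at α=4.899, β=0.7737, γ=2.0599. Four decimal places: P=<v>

P=0.2224

D^3_{0,-1}(4.899,0.7737,2.0599) = e^{-i·0·4.899}·d^3_{0,-1}(0.7737)·e^{-i·-1·2.0599}. Compute d first:
With c≡cos(β/2)=0.926102 and s≡sin(β/2)=0.377273, N=[6·6·2·24]^{1/2}=41.569219
The bounds max(0,m−m')=0 and min(l+m,l−m')=2 give 3 terms
  k=0: (−1)^1·41.5692/(12)·0.9261^5·0.3773^1 = -0.890309
  k=1: (−1)^2·41.5692/(4)·0.9261^3·0.3773^3 = +0.443257
  k=2: (−1)^3·41.5692/(12)·0.9261^1·0.3773^5 = -0.024520
d^3_{0,-1}(0.7737) = -0.890309 +0.443257 -0.024520 = -0.471572
|D^3_{0,-1}|² = |d^3_{0,-1}(β)|² = (-0.471572)² = 0.222380 (the z-rotation phases have unit modulus)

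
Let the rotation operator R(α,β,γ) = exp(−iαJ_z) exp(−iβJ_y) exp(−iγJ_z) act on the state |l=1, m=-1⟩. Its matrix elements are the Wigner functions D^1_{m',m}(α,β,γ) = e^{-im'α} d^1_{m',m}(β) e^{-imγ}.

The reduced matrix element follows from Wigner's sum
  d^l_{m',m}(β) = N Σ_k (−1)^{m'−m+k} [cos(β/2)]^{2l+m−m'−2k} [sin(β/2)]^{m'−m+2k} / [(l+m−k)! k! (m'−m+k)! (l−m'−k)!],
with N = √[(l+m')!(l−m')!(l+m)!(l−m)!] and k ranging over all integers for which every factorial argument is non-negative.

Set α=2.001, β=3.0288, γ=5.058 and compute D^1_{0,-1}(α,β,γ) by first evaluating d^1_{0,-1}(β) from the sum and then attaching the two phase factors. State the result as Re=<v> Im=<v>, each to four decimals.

Re=-0.0270 Im=0.0749

D^1_{0,-1}(2.001,3.0288,5.058) = e^{-i·0·2.001}·d^1_{0,-1}(3.0288)·e^{-i·-1·5.058}. Compute d first:
c=cos(3.0288/2)=0.056366, s=sin(3.0288/2)=0.998410; N=√[1·1·1·2]=1.414214
k∈{0} keeps every argument non-negative
  k=0: (−1)^1·1.4142/(1)·0.0564^1·0.9984^1 = -0.079587
d^1_{0,-1}(3.0288) = -0.079587
Phases: e^{-i·(0)·2.001}=+1.000000+0.000000i, e^{-i·(-1)·5.058}=+0.338772-0.940869i ⇒ D=-0.026962+0.074881i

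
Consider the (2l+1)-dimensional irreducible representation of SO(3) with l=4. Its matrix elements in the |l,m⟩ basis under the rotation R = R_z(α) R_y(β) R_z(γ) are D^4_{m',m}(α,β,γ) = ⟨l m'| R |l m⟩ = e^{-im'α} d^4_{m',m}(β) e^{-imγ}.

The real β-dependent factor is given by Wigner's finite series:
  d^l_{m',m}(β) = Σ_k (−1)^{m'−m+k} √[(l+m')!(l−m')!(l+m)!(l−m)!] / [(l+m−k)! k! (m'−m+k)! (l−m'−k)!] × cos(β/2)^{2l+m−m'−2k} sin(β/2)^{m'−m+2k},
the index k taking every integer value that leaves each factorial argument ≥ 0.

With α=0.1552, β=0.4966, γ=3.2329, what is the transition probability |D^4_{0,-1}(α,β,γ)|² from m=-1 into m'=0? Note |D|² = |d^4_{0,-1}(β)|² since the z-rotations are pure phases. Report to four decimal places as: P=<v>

D^4_{0,-1}(0.1552,0.4966,3.2329) = e^{-i·0·0.1552}·d^4_{0,-1}(0.4966)·e^{-i·-1·3.2329}. Compute d first:
c=cos(0.4966/2)=0.969332, s=sin(0.4966/2)=0.245756; N=√[24·24·6·120]=643.987578
k: max(0,(-1)−(0))=0 … min(4+(-1),4−(0))=3
  k=0: (−1)^1·643.9876/(144)·0.9693^7·0.2458^1 = -0.883744
  k=1: (−1)^2·643.9876/(24)·0.9693^5·0.2458^3 = +0.340834
  k=2: (−1)^3·643.9876/(24)·0.9693^3·0.2458^5 = -0.021908
  k=3: (−1)^4·643.9876/(144)·0.9693^1·0.2458^7 = +0.000235
d^4_{0,-1}(0.4966) = -0.883744 +0.340834 -0.021908 +0.000235 = -0.564584
|D^4_{0,-1}|² = |d^4_{0,-1}(β)|² = (-0.564584)² = 0.318755 (the z-rotation phases have unit modulus)

P=0.3188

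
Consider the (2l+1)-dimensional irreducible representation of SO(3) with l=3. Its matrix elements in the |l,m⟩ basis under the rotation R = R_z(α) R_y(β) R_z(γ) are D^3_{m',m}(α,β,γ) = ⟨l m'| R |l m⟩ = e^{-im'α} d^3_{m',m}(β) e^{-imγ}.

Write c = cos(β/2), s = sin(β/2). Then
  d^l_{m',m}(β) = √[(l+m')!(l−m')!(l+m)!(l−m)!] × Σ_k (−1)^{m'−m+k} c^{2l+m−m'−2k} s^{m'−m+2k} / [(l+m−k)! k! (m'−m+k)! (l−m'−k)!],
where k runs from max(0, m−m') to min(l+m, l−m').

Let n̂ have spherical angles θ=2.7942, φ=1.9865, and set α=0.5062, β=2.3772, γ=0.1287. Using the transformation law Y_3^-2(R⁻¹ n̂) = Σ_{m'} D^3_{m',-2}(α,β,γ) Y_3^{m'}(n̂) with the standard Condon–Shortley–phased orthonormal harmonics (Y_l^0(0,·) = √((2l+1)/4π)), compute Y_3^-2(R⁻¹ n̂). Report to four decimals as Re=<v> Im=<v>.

Re=0.2714 Im=-0.2439

Need the full column D^3_{m',-2} for m'=−3..3 at α=0.5062, β=2.3772, γ=0.1287.
cos(β/2)=0.372959, sin(β/2)=0.927848
d^3_{-3,-2}: single k=1 term ⇒ +0.016401;  D = -0.003342+0.016056i
d^3_{-2,-2}: k∈[0..1] ⇒ +0.002691 -0.083285 = -0.080594;  D = -0.023894-0.076971i
d^3_{-1,-2}: k∈[0..1] ⇒ -0.021173 +0.262086 = +0.240913;  D = +0.174024+0.166598i
d^3_{0,-2}: k∈[0..1] ⇒ +0.091235 -0.564664 = -0.473430;  D = -0.457832-0.120520i
d^3_{1,-2}: k∈[0..1] ⇒ -0.262086 +0.811045 = +0.548959;  D = +0.532055-0.135176i
d^3_{2,-2}: k∈[0..1] ⇒ +0.515465 -0.638058 = -0.122593;  D = -0.089281+0.084011i
d^3_{3,-2}: single k=0 term ⇒ -0.628233;  D = -0.191406+0.598364i
Y_3^{m'}(θ=2.7942,φ=1.9865) and Σ D·Y over m':
  (-0.0033+0.0161i)·(+0.0156+0.0052i)  (-0.0239-0.0770i)·(+0.0750-0.0823i)  (+0.1740+0.1666i)·(-0.1520-0.3443i)  (-0.4578-0.1205i)·(-0.4984+0.0000i)  (+0.5321-0.1352i)·(+0.1520-0.3443i)  (-0.0893+0.0840i)·(+0.0750+0.0823i)  (-0.1914+0.5984i)·(-0.0156+0.0052i)
Y_3^-2(R⁻¹ n̂) = +0.271402-0.243850i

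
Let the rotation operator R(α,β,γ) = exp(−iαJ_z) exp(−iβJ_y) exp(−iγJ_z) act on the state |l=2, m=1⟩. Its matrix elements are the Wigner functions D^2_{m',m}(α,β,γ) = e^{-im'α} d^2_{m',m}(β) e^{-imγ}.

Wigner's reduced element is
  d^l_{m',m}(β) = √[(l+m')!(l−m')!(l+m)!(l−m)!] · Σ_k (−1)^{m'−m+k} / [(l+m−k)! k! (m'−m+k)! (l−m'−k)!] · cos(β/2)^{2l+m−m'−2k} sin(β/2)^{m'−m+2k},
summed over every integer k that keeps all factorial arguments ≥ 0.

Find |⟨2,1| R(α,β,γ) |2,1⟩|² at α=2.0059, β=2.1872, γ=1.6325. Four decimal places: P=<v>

P=0.2069

First d^2_{1,1}(β=2.1872), then the phase factors e^{-i(1)α} and e^{-i(1)γ}:
Half-angle: c=0.459291, s=0.888286. N=√(6·1·6·1)=6.000000
The bounds max(0,m−m')=0 and min(l+m,l−m')=1 give 2 terms
  k=0: (−1)^0·6.0000/(6)·0.4593^4·0.8883^0 = +0.044499
  k=1: (−1)^1·6.0000/(2)·0.4593^2·0.8883^2 = -0.499346
d^2_{1,1}(2.1872) = +0.044499 -0.499346 = -0.454847
|D^2_{1,1}|² = |d^2_{1,1}(β)|² = (-0.454847)² = 0.206886 (the z-rotation phases have unit modulus)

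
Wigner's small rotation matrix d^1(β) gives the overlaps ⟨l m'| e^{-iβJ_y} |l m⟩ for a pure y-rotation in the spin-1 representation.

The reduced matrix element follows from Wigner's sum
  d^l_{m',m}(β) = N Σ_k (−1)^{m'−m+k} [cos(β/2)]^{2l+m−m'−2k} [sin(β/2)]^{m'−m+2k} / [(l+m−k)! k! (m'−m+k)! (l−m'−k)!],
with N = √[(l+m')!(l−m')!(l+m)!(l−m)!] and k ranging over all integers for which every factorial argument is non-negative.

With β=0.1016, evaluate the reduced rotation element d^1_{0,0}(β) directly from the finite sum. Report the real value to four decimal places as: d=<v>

d^1_{0,0}(β=0.1016) via Wigner's sum:
Half-angle: c=0.998710, s=0.050778. N=√(1·1·1·1)=1.000000
k∈{0,1} keeps every argument non-negative
  k=0: (−1)^0·1.0000/(1)·0.9987^2·0.0508^0 = +0.997422
  k=1: (−1)^1·1.0000/(1)·0.9987^0·0.0508^2 = -0.002578
d^1_{0,0}(0.1016) = +0.997422 -0.002578 = +0.994843

d=0.9948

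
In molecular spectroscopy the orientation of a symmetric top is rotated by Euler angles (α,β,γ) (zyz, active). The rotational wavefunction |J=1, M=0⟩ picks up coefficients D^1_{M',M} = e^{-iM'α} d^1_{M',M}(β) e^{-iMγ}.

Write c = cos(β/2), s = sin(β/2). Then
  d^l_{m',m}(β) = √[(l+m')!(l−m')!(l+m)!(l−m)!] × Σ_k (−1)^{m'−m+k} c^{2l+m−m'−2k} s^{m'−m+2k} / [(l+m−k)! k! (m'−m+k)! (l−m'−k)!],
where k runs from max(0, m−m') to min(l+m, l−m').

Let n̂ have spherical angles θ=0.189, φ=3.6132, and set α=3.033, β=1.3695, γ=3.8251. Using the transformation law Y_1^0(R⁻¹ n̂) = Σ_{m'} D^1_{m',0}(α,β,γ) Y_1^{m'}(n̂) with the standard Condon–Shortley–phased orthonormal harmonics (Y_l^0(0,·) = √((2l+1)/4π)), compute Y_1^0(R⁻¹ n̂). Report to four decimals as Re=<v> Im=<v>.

Re=0.1712 Im=0.0000

Need the full column D^1_{m',0} for m'=−1..1 at α=3.033, β=1.3695, γ=3.8251.
cos(β/2)=0.774577, sin(β/2)=0.632479
d^1_{-1,0}: single k=1 term ⇒ +0.692829;  D = -0.688748+0.075088i
d^1_{0,0}: k∈[0..1] ⇒ +0.599970 -0.400030 = +0.199940;  D = +0.199940+0.000000i
d^1_{1,0}: single k=0 term ⇒ -0.692829;  D = +0.688748+0.075088i
Y_1^{m'}(θ=0.189,φ=3.6132) and Σ D·Y over m':
  (-0.6887+0.0751i)·(-0.0578+0.0295i)  (+0.1999+0.0000i)·(+0.4799+0.0000i)  (+0.6887+0.0751i)·(+0.0578+0.0295i)
Y_1^0(R⁻¹ n̂) = +0.171176+0.000000i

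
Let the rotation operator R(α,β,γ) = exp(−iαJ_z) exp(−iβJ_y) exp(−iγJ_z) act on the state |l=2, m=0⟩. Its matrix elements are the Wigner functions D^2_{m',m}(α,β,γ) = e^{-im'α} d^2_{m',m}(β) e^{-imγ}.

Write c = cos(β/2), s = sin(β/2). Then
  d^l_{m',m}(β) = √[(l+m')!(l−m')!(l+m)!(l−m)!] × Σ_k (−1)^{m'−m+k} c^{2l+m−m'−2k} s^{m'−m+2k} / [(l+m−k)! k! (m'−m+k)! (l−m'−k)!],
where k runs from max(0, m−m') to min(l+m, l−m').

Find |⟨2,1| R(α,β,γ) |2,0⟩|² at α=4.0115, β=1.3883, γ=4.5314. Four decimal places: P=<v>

First d^2_{1,0}(β=1.3883), then the phase factors e^{-i(1)α} and e^{-i(0)γ}:
Half-angle: c=0.768598, s=0.639732. N=√(6·1·2·2)=4.898979
The bounds max(0,m−m')=0 and min(l+m,l−m')=1 give 2 terms
  k=0: (−1)^1·4.8990/(2)·0.7686^3·0.6397^1 = -0.711494
  k=1: (−1)^2·4.8990/(2)·0.7686^1·0.6397^3 = +0.492912
d^2_{1,0}(1.3883) = -0.711494 +0.492912 = -0.218582
|D^2_{1,0}|² = |d^2_{1,0}(β)|² = (-0.218582)² = 0.047778 (the z-rotation phases have unit modulus)

P=0.0478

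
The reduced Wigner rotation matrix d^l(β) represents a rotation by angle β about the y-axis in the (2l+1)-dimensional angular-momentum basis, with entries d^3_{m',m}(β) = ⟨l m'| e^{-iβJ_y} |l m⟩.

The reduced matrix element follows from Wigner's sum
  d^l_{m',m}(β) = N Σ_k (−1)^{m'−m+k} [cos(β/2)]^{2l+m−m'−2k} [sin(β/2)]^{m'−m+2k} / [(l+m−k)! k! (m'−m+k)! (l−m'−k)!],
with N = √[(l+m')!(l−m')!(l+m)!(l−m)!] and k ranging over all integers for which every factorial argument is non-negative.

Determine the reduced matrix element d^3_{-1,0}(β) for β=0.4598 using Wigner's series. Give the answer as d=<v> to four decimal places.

d^3_{-1,0}(β=0.4598) via Wigner's sum:
With c≡cos(β/2)=0.973689 and s≡sin(β/2)=0.227880, N=[2·24·6·6]^{1/2}=41.569219
k: max(0,(0)−(-1))=1 … min(3+(0),3−(-1))=3
  k=1: (−1)^0·41.5692/(12)·0.9737^5·0.2279^1 = +0.690874
  k=2: (−1)^1·41.5692/(4)·0.9737^3·0.2279^3 = -0.113525
  k=3: (−1)^2·41.5692/(12)·0.9737^1·0.2279^5 = +0.002073
d^3_{-1,0}(0.4598) = +0.690874 -0.113525 +0.002073 = +0.579422

d=0.5794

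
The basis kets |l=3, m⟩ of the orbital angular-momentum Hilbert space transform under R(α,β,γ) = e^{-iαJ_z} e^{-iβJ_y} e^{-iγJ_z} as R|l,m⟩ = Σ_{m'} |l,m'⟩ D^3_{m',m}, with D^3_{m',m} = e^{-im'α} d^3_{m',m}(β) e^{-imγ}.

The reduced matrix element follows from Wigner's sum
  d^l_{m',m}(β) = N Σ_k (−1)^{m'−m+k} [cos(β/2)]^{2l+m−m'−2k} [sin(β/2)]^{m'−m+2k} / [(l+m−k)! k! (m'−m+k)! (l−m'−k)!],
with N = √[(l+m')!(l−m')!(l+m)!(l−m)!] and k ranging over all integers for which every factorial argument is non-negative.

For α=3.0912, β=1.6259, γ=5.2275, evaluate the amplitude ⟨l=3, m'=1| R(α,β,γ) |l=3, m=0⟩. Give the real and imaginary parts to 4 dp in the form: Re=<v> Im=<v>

First d^3_{1,0}(β=1.6259), then the phase factors e^{-i(1)α} and e^{-i(0)γ}:
Half-angle: c=0.687359, s=0.726318. N=√(24·2·6·6)=41.569219
Admissible k: 0..2 (factorial args all ≥0)
  k=0: (−1)^1·41.5692/(12)·0.6874^5·0.7263^1 = -0.386042
  k=1: (−1)^2·41.5692/(4)·0.6874^3·0.7263^3 = +1.293132
  k=2: (−1)^3·41.5692/(12)·0.6874^1·0.7263^5 = -0.481292
d^3_{1,0}(1.6259) = -0.386042 +1.293132 -0.481292 = +0.425798
Attach z-rotation phases: D = e^{-i(1)(3.0912)}·(+0.425798)·e^{-i(0)(5.2275)} = -0.425258-0.021448i

Re=-0.4253 Im=-0.0214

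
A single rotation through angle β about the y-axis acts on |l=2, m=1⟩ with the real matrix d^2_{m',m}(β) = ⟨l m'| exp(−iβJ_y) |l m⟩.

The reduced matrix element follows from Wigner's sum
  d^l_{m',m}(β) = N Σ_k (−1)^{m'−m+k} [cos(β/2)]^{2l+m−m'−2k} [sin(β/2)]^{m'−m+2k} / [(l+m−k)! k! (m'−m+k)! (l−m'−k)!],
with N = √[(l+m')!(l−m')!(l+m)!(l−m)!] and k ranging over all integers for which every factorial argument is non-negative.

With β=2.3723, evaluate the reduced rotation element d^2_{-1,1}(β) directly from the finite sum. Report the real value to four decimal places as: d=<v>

d=-0.3753

d^2_{-1,1}(β=2.3723) via Wigner's sum:
c=cos(2.3723/2)=0.375231, s=sin(2.3723/2)=0.926931; N=√[1·6·6·1]=6.000000
k: max(0,(1)−(-1))=2 … min(2+(1),2−(-1))=3
  k=2: (−1)^0·6.0000/(2)·0.3752^2·0.9269^2 = +0.362923
  k=3: (−1)^1·6.0000/(6)·0.3752^0·0.9269^4 = -0.738227
d^2_{-1,1}(2.3723) = +0.362923 -0.738227 = -0.375304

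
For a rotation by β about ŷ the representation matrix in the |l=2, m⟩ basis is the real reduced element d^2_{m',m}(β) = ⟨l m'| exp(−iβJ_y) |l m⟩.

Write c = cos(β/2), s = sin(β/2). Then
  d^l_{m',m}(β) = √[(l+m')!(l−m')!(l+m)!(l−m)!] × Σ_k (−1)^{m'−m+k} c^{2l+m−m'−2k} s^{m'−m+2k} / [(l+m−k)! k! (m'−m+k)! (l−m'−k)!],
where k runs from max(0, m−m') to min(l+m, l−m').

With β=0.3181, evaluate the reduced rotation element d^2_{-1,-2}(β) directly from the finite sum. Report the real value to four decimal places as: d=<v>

d^2_{-1,-2}(β=0.3181) via Wigner's sum:
With c≡cos(β/2)=0.987378 and s≡sin(β/2)=0.158380, N=[1·6·1·24]^{1/2}=12.000000
k∈{0} keeps every argument non-negative
  k=0: (−1)^1·12.0000/(6)·0.9874^3·0.1584^1 = -0.304917
d^2_{-1,-2}(0.3181) = -0.304917

d=-0.3049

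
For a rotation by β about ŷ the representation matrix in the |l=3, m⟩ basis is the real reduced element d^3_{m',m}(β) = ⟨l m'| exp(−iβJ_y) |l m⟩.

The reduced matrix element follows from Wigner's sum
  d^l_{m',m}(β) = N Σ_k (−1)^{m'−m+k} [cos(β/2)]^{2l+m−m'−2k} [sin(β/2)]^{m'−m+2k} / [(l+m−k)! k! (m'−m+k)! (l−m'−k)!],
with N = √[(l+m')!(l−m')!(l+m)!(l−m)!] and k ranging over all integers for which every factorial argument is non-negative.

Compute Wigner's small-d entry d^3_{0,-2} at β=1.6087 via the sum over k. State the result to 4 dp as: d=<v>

d^3_{0,-2}(β=1.6087) via Wigner's sum:
Half-angle: c=0.693580, s=0.720380. N=√(6·6·1·120)=65.726707
k: max(0,(-2)−(0))=0 … min(3+(-2),3−(0))=1
  k=0: (−1)^2·65.7267/(12)·0.6936^4·0.7204^2 = +0.657763
  k=1: (−1)^3·65.7267/(12)·0.6936^2·0.7204^4 = -0.709577
d^3_{0,-2}(1.6087) = +0.657763 -0.709577 = -0.051815

d=-0.0518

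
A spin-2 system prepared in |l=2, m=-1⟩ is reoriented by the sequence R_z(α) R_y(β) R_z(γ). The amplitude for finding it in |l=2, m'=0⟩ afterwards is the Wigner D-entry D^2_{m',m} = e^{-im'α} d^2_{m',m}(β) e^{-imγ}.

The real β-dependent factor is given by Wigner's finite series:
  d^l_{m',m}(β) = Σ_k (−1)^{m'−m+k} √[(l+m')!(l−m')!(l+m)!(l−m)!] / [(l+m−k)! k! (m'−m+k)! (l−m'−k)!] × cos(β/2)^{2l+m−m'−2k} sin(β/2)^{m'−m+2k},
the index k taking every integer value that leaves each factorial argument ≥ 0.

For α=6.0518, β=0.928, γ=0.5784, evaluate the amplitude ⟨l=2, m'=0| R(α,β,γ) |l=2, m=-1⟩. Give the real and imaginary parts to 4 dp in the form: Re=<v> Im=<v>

Re=-0.4920 Im=-0.3213

Split into d^2_{0,-1}(β=0.928) × two z-phases.
c=cos(0.928/2)=0.894270, s=sin(0.928/2)=0.447529; N=√[2·2·1·6]=4.898979
k: max(0,(-1)−(0))=0 … min(2+(-1),2−(0))=1
  k=0: (−1)^1·4.8990/(2)·0.8943^3·0.4475^1 = -0.783974
  k=1: (−1)^2·4.8990/(2)·0.8943^1·0.4475^3 = +0.196339
d^2_{0,-1}(0.928) = -0.783974 +0.196339 = -0.587635
D = (+1.000000+0.000000i)·(-0.587635)·(+0.837338+0.546685i) = -0.492050-0.321251i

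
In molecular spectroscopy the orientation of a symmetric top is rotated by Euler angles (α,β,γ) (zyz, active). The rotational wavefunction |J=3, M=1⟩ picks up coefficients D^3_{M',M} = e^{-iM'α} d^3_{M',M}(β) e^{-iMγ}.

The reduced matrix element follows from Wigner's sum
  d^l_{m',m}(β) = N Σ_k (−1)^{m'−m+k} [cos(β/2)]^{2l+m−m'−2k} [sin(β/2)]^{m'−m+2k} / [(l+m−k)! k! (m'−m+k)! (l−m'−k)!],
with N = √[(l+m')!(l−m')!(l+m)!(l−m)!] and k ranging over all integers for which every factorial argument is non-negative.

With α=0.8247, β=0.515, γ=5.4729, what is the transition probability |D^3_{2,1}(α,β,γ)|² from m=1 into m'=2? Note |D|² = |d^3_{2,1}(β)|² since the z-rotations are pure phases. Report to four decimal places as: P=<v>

Split into d^3_{2,1}(β=0.515) × two z-phases.
c=cos(0.515/2)=0.967030, s=sin(0.515/2)=0.254664; N=√[120·1·24·2]=75.894664
k∈{0,1} keeps every argument non-negative
  k=0: (−1)^1·75.8947/(24)·0.9670^5·0.2547^1 = -0.681030
  k=1: (−1)^2·75.8947/(12)·0.9670^3·0.2547^3 = +0.094461
d^3_{2,1}(0.515) = -0.681030 +0.094461 = -0.586569
|D^3_{2,1}|² = |d^3_{2,1}(β)|² = (-0.586569)² = 0.344063 (the z-rotation phases have unit modulus)

P=0.3441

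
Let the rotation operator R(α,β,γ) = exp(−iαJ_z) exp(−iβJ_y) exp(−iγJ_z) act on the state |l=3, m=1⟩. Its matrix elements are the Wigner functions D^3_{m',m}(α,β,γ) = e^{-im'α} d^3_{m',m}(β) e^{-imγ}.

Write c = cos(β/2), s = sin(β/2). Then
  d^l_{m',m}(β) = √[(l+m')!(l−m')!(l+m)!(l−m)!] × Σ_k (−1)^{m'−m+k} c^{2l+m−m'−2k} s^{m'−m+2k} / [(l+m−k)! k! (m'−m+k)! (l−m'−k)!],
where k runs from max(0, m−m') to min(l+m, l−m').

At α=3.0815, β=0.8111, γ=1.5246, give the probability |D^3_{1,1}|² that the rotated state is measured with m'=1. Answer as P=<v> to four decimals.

Split into d^3_{1,1}(β=0.8111) × two z-phases.
Half-angle: c=0.918886, s=0.394524. N=√(24·2·24·2)=48.000000
Admissible k: 0..2 (factorial args all ≥0)
  k=0: (−1)^0·48.0000/(48)·0.9189^6·0.3945^0 = +0.601961
  k=1: (−1)^1·48.0000/(6)·0.9189^4·0.3945^2 = -0.887734
  k=2: (−1)^2·48.0000/(8)·0.9189^2·0.3945^4 = +0.122735
d^3_{1,1}(0.8111) = +0.601961 -0.887734 +0.122735 = -0.163038
|D^3_{1,1}|² = |d^3_{1,1}(β)|² = (-0.163038)² = 0.026581 (the z-rotation phases have unit modulus)

P=0.0266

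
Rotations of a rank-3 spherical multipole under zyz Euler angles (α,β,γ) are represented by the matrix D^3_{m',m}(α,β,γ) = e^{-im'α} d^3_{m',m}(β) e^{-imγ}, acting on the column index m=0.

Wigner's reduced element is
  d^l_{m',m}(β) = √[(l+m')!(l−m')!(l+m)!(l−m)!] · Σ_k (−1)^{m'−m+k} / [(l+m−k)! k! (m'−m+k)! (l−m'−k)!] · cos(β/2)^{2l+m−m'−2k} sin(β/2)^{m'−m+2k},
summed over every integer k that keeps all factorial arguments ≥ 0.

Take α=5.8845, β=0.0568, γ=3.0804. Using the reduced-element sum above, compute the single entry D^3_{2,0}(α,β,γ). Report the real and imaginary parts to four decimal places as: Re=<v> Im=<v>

First d^3_{2,0}(β=0.0568), then the phase factors e^{-i(2)α} and e^{-i(0)γ}:
With c≡cos(β/2)=0.999597 and s≡sin(β/2)=0.028396, N=[120·1·6·6]^{1/2}=65.726707
k: max(0,(0)−(2))=0 … min(3+(0),3−(2))=1
  k=0: (−1)^2·65.7267/(12)·0.9996^4·0.0284^2 = +0.004409
  k=1: (−1)^3·65.7267/(12)·0.9996^2·0.0284^4 = -0.000004
d^3_{2,0}(0.0568) = +0.004409 -0.000004 = +0.004406
Phases: e^{-i·(2)·5.8845}=+0.698591+0.715522i, e^{-i·(0)·3.0804}=+1.000000+0.000000i ⇒ D=+0.003078+0.003152i

Re=0.0031 Im=0.0032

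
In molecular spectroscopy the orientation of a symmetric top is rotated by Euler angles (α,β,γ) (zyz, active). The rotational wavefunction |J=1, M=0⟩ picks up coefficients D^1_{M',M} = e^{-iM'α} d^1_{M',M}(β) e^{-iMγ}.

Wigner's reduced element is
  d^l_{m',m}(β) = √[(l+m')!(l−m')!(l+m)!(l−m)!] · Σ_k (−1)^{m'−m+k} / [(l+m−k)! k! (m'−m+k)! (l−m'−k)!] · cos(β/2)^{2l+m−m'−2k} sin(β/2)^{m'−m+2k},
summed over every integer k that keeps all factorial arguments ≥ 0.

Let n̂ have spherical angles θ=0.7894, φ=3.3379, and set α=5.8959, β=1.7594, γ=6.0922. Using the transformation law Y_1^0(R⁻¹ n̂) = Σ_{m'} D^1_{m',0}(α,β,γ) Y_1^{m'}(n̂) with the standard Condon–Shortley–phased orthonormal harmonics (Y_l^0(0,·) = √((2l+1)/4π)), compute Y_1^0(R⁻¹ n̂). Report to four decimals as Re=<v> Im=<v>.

Re=-0.3488 Im=0.0000

Need the full column D^1_{m',0} for m'=−1..1 at α=5.8959, β=1.7594, γ=6.0922.
cos(β/2)=0.637382, sin(β/2)=0.770548
d^1_{-1,0}: single k=1 term ⇒ +0.694568;  D = +0.643126-0.262322i
d^1_{0,0}: k∈[0..1] ⇒ +0.406256 -0.593744 = -0.187488;  D = -0.187488+0.000000i
d^1_{1,0}: single k=0 term ⇒ -0.694568;  D = -0.643126-0.262322i
Y_1^{m'}(θ=0.7894,φ=3.3379) and Σ D·Y over m':
  (+0.6431-0.2623i)·(-0.2406+0.0478i)  (-0.1875+0.0000i)·(+0.3441+0.0000i)  (-0.6431-0.2623i)·(+0.2406+0.0478i)
Y_1^0(R⁻¹ n̂) = -0.348845+0.000000i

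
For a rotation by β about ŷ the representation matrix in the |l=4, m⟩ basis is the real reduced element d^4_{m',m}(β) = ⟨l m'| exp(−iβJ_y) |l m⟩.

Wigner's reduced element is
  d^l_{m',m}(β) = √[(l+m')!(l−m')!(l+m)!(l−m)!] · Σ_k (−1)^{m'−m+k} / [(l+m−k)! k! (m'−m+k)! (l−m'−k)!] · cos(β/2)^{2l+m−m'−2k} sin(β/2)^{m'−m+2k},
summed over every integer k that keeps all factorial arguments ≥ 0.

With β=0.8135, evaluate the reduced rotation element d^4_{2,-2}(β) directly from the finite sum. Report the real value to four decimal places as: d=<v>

d^4_{2,-2}(β=0.8135) via Wigner's sum:
c=cos(0.8135/2)=0.918411, s=sin(0.8135/2)=0.395627; N=√[720·2·2·720]=1440.000000
The bounds max(0,m−m')=0 and min(l+m,l−m')=2 give 3 terms
  k=0: (−1)^4·1440.0000/(96)·0.9184^4·0.3956^4 = +0.261446
  k=1: (−1)^5·1440.0000/(120)·0.9184^2·0.3956^6 = -0.038812
  k=2: (−1)^6·1440.0000/(1440)·0.9184^0·0.3956^8 = +0.000600
d^4_{2,-2}(0.8135) = +0.261446 -0.038812 +0.000600 = +0.223234

d=0.2232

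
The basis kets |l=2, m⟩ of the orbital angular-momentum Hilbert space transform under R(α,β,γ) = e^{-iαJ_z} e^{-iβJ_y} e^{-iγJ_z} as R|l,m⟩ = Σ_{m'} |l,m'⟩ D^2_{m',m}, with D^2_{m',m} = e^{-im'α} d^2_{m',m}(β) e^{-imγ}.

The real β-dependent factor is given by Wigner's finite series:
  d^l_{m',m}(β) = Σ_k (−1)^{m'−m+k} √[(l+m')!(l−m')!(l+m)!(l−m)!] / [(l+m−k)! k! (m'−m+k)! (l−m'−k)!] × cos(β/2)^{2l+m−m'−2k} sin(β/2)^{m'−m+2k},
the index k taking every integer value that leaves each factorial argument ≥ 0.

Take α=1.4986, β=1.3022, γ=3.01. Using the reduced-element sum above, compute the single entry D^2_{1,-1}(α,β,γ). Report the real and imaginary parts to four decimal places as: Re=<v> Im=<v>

Re=0.0334 Im=0.5613

D^2_{1,-1}(1.4986,1.3022,3.01) = e^{-i·1·1.4986}·d^2_{1,-1}(1.3022)·e^{-i·-1·3.01}. Compute d first:
Half-angle: c=0.795418, s=0.606062. N=√(6·1·1·6)=6.000000
k∈{0,1} keeps every argument non-negative
  k=0: (−1)^2·6.0000/(2)·0.7954^2·0.6061^2 = +0.697181
  k=1: (−1)^3·6.0000/(6)·0.7954^0·0.6061^4 = -0.134917
d^2_{1,-1}(1.3022) = +0.697181 -0.134917 = +0.562264
D = (+0.072134-0.997395i)·(+0.562264)·(-0.991354+0.131213i) = +0.033377+0.561272i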